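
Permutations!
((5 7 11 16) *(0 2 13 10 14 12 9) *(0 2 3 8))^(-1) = (0 8 3)(2 9 12 14 10 13)(5 16 11 7) = [8, 1, 9, 0, 4, 16, 6, 5, 3, 12, 13, 7, 14, 2, 10, 15, 11]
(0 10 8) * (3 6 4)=[10, 1, 2, 6, 3, 5, 4, 7, 0, 9, 8]=(0 10 8)(3 6 4)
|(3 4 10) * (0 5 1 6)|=|(0 5 1 6)(3 4 10)|=12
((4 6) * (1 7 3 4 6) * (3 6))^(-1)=[0, 4, 2, 6, 3, 5, 7, 1]=(1 4 3 6 7)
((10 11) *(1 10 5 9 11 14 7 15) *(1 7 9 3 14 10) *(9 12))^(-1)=(3 5 11 9 12 14)(7 15)=[0, 1, 2, 5, 4, 11, 6, 15, 8, 12, 10, 9, 14, 13, 3, 7]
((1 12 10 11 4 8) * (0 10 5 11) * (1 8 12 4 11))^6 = (1 12)(4 5) = [0, 12, 2, 3, 5, 4, 6, 7, 8, 9, 10, 11, 1]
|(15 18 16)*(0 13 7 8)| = |(0 13 7 8)(15 18 16)| = 12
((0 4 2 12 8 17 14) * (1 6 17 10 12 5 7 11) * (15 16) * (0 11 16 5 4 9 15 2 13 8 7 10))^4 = (0 10 2)(1 11 14 17 6)(4 9 12)(5 16 8)(7 13 15) = [10, 11, 0, 3, 9, 16, 1, 13, 5, 12, 2, 14, 4, 15, 17, 7, 8, 6]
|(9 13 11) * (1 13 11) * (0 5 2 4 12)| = |(0 5 2 4 12)(1 13)(9 11)| = 10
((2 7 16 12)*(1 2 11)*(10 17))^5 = (1 11 12 16 7 2)(10 17) = [0, 11, 1, 3, 4, 5, 6, 2, 8, 9, 17, 12, 16, 13, 14, 15, 7, 10]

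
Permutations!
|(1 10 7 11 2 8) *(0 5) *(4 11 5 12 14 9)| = |(0 12 14 9 4 11 2 8 1 10 7 5)| = 12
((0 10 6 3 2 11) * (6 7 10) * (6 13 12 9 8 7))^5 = (0 7 11 8 2 9 3 12 6 13 10) = [7, 1, 9, 12, 4, 5, 13, 11, 2, 3, 0, 8, 6, 10]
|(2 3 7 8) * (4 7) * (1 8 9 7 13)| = |(1 8 2 3 4 13)(7 9)| = 6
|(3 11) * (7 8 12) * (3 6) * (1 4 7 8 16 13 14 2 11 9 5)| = |(1 4 7 16 13 14 2 11 6 3 9 5)(8 12)| = 12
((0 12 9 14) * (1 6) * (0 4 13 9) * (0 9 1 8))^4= [4, 12, 2, 3, 8, 5, 9, 7, 14, 1, 10, 11, 13, 0, 6]= (0 4 8 14 6 9 1 12 13)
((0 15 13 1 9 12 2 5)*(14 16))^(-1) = (0 5 2 12 9 1 13 15)(14 16) = [5, 13, 12, 3, 4, 2, 6, 7, 8, 1, 10, 11, 9, 15, 16, 0, 14]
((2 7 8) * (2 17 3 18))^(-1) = [0, 1, 18, 17, 4, 5, 6, 2, 7, 9, 10, 11, 12, 13, 14, 15, 16, 8, 3] = (2 18 3 17 8 7)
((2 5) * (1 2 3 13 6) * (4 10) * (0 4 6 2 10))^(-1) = [4, 6, 13, 5, 0, 2, 10, 7, 8, 9, 1, 11, 12, 3] = (0 4)(1 6 10)(2 13 3 5)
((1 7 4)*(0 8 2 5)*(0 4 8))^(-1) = [0, 4, 8, 3, 5, 2, 6, 1, 7] = (1 4 5 2 8 7)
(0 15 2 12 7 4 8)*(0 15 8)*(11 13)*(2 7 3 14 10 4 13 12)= (0 8 15 7 13 11 12 3 14 10 4)= [8, 1, 2, 14, 0, 5, 6, 13, 15, 9, 4, 12, 3, 11, 10, 7]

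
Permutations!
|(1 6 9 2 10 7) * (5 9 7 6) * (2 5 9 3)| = 8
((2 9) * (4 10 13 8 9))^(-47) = (2 4 10 13 8 9) = [0, 1, 4, 3, 10, 5, 6, 7, 9, 2, 13, 11, 12, 8]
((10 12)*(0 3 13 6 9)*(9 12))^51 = (0 13 12 9 3 6 10) = [13, 1, 2, 6, 4, 5, 10, 7, 8, 3, 0, 11, 9, 12]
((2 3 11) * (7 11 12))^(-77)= (2 7 3 11 12)= [0, 1, 7, 11, 4, 5, 6, 3, 8, 9, 10, 12, 2]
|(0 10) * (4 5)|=2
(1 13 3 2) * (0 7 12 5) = [7, 13, 1, 2, 4, 0, 6, 12, 8, 9, 10, 11, 5, 3] = (0 7 12 5)(1 13 3 2)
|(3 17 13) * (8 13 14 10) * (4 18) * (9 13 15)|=|(3 17 14 10 8 15 9 13)(4 18)|=8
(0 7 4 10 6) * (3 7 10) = [10, 1, 2, 7, 3, 5, 0, 4, 8, 9, 6] = (0 10 6)(3 7 4)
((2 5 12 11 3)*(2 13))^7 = (2 5 12 11 3 13) = [0, 1, 5, 13, 4, 12, 6, 7, 8, 9, 10, 3, 11, 2]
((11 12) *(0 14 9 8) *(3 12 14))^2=[12, 1, 2, 11, 4, 5, 6, 7, 3, 0, 10, 9, 14, 13, 8]=(0 12 14 8 3 11 9)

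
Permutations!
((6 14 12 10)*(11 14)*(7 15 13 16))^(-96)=(16)(6 10 12 14 11)=[0, 1, 2, 3, 4, 5, 10, 7, 8, 9, 12, 6, 14, 13, 11, 15, 16]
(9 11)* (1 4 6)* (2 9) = (1 4 6)(2 9 11) = [0, 4, 9, 3, 6, 5, 1, 7, 8, 11, 10, 2]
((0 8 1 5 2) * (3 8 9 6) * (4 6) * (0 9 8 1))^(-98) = [0, 1, 2, 3, 4, 5, 6, 7, 8, 9] = (9)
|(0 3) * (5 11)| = |(0 3)(5 11)| = 2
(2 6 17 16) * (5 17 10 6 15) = [0, 1, 15, 3, 4, 17, 10, 7, 8, 9, 6, 11, 12, 13, 14, 5, 2, 16] = (2 15 5 17 16)(6 10)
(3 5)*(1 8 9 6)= (1 8 9 6)(3 5)= [0, 8, 2, 5, 4, 3, 1, 7, 9, 6]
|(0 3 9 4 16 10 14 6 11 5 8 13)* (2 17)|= |(0 3 9 4 16 10 14 6 11 5 8 13)(2 17)|= 12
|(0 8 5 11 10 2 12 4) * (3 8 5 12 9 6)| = |(0 5 11 10 2 9 6 3 8 12 4)| = 11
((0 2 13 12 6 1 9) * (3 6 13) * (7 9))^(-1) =(0 9 7 1 6 3 2)(12 13) =[9, 6, 0, 2, 4, 5, 3, 1, 8, 7, 10, 11, 13, 12]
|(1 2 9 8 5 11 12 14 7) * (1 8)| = 6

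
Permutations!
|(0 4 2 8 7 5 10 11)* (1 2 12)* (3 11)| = |(0 4 12 1 2 8 7 5 10 3 11)| = 11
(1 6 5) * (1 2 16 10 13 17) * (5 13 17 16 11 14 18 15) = (1 6 13 16 10 17)(2 11 14 18 15 5) = [0, 6, 11, 3, 4, 2, 13, 7, 8, 9, 17, 14, 12, 16, 18, 5, 10, 1, 15]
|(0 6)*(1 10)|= |(0 6)(1 10)|= 2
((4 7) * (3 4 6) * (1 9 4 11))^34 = (1 11 3 6 7 4 9) = [0, 11, 2, 6, 9, 5, 7, 4, 8, 1, 10, 3]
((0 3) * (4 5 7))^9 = [3, 1, 2, 0, 4, 5, 6, 7] = (7)(0 3)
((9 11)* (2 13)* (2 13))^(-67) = [0, 1, 2, 3, 4, 5, 6, 7, 8, 11, 10, 9, 12, 13] = (13)(9 11)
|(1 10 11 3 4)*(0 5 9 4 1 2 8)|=12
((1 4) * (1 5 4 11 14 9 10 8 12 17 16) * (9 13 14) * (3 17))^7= (1 17 12 10 11 16 3 8 9)(4 5)(13 14)= [0, 17, 2, 8, 5, 4, 6, 7, 9, 1, 11, 16, 10, 14, 13, 15, 3, 12]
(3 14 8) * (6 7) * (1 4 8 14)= (14)(1 4 8 3)(6 7)= [0, 4, 2, 1, 8, 5, 7, 6, 3, 9, 10, 11, 12, 13, 14]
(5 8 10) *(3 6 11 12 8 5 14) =(3 6 11 12 8 10 14) =[0, 1, 2, 6, 4, 5, 11, 7, 10, 9, 14, 12, 8, 13, 3]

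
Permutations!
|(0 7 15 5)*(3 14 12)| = 12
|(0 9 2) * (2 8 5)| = 5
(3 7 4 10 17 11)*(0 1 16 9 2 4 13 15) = [1, 16, 4, 7, 10, 5, 6, 13, 8, 2, 17, 3, 12, 15, 14, 0, 9, 11] = (0 1 16 9 2 4 10 17 11 3 7 13 15)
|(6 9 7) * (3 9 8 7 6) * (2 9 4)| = 7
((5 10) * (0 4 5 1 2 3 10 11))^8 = (11) = [0, 1, 2, 3, 4, 5, 6, 7, 8, 9, 10, 11]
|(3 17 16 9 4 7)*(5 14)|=|(3 17 16 9 4 7)(5 14)|=6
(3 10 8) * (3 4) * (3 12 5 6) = (3 10 8 4 12 5 6) = [0, 1, 2, 10, 12, 6, 3, 7, 4, 9, 8, 11, 5]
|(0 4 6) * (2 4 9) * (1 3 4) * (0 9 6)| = |(0 6 9 2 1 3 4)| = 7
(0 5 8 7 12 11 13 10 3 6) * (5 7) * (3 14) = [7, 1, 2, 6, 4, 8, 0, 12, 5, 9, 14, 13, 11, 10, 3] = (0 7 12 11 13 10 14 3 6)(5 8)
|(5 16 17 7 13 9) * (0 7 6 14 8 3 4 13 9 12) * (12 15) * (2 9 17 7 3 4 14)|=|(0 3 14 8 4 13 15 12)(2 9 5 16 7 17 6)|=56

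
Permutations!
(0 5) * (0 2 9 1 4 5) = [0, 4, 9, 3, 5, 2, 6, 7, 8, 1] = (1 4 5 2 9)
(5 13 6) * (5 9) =(5 13 6 9) =[0, 1, 2, 3, 4, 13, 9, 7, 8, 5, 10, 11, 12, 6]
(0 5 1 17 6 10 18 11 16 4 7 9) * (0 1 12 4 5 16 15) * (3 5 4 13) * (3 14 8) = (0 16 4 7 9 1 17 6 10 18 11 15)(3 5 12 13 14 8) = [16, 17, 2, 5, 7, 12, 10, 9, 3, 1, 18, 15, 13, 14, 8, 0, 4, 6, 11]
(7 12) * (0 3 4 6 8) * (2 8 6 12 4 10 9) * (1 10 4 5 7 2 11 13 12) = (0 3 4 1 10 9 11 13 12 2 8)(5 7) = [3, 10, 8, 4, 1, 7, 6, 5, 0, 11, 9, 13, 2, 12]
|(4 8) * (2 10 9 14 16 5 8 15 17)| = |(2 10 9 14 16 5 8 4 15 17)| = 10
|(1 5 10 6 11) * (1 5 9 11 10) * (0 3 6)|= 4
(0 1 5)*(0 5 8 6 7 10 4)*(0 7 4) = [1, 8, 2, 3, 7, 5, 4, 10, 6, 9, 0] = (0 1 8 6 4 7 10)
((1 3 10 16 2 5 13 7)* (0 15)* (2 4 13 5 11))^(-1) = [15, 7, 11, 1, 16, 5, 6, 13, 8, 9, 3, 2, 12, 4, 14, 0, 10] = (0 15)(1 7 13 4 16 10 3)(2 11)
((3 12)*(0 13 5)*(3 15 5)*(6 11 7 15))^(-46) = (0 5 15 7 11 6 12 3 13) = [5, 1, 2, 13, 4, 15, 12, 11, 8, 9, 10, 6, 3, 0, 14, 7]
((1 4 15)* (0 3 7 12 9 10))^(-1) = (0 10 9 12 7 3)(1 15 4) = [10, 15, 2, 0, 1, 5, 6, 3, 8, 12, 9, 11, 7, 13, 14, 4]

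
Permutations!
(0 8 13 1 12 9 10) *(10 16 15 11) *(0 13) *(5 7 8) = (0 5 7 8)(1 12 9 16 15 11 10 13) = [5, 12, 2, 3, 4, 7, 6, 8, 0, 16, 13, 10, 9, 1, 14, 11, 15]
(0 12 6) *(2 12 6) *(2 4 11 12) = (0 6)(4 11 12) = [6, 1, 2, 3, 11, 5, 0, 7, 8, 9, 10, 12, 4]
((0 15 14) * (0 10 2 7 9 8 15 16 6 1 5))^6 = (0 16 6 1 5)(2 10 14 15 8 9 7) = [16, 5, 10, 3, 4, 0, 1, 2, 9, 7, 14, 11, 12, 13, 15, 8, 6]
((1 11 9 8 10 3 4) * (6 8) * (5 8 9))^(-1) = (1 4 3 10 8 5 11)(6 9) = [0, 4, 2, 10, 3, 11, 9, 7, 5, 6, 8, 1]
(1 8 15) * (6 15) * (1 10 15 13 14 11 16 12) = (1 8 6 13 14 11 16 12)(10 15) = [0, 8, 2, 3, 4, 5, 13, 7, 6, 9, 15, 16, 1, 14, 11, 10, 12]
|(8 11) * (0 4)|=|(0 4)(8 11)|=2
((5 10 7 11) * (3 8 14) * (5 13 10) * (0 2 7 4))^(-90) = [2, 1, 7, 3, 0, 5, 6, 11, 8, 9, 4, 13, 12, 10, 14] = (14)(0 2 7 11 13 10 4)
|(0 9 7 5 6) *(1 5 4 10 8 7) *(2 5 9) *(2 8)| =8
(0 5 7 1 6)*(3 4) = [5, 6, 2, 4, 3, 7, 0, 1] = (0 5 7 1 6)(3 4)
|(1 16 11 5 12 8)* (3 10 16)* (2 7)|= |(1 3 10 16 11 5 12 8)(2 7)|= 8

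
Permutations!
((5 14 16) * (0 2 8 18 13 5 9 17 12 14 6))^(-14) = (18)(9 17 12 14 16) = [0, 1, 2, 3, 4, 5, 6, 7, 8, 17, 10, 11, 14, 13, 16, 15, 9, 12, 18]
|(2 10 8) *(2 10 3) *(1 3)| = |(1 3 2)(8 10)| = 6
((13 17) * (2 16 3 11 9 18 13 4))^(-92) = (2 17 18 11 16 4 13 9 3) = [0, 1, 17, 2, 13, 5, 6, 7, 8, 3, 10, 16, 12, 9, 14, 15, 4, 18, 11]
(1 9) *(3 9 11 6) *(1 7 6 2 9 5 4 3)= [0, 11, 9, 5, 3, 4, 1, 6, 8, 7, 10, 2]= (1 11 2 9 7 6)(3 5 4)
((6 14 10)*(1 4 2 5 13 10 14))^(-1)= (14)(1 6 10 13 5 2 4)= [0, 6, 4, 3, 1, 2, 10, 7, 8, 9, 13, 11, 12, 5, 14]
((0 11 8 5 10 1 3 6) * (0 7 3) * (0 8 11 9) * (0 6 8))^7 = [10, 5, 2, 6, 4, 3, 0, 9, 7, 1, 8, 11] = (11)(0 10 8 7 9 1 5 3 6)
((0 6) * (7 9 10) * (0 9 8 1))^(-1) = (0 1 8 7 10 9 6) = [1, 8, 2, 3, 4, 5, 0, 10, 7, 6, 9]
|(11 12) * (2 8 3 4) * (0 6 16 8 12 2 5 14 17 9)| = 30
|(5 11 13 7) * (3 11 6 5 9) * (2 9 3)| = |(2 9)(3 11 13 7)(5 6)| = 4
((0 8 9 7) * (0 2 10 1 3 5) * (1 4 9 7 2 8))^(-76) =[0, 1, 2, 3, 4, 5, 6, 7, 8, 9, 10] =(10)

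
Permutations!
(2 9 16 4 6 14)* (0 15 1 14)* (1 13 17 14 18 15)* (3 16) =[1, 18, 9, 16, 6, 5, 0, 7, 8, 3, 10, 11, 12, 17, 2, 13, 4, 14, 15] =(0 1 18 15 13 17 14 2 9 3 16 4 6)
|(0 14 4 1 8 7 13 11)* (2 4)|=9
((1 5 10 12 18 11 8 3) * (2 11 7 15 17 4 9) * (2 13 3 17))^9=(1 8 12 9 15)(2 5 17 18 13)(3 11 10 4 7)=[0, 8, 5, 11, 7, 17, 6, 3, 12, 15, 4, 10, 9, 2, 14, 1, 16, 18, 13]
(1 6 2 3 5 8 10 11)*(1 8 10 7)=(1 6 2 3 5 10 11 8 7)=[0, 6, 3, 5, 4, 10, 2, 1, 7, 9, 11, 8]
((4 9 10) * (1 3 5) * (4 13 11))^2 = (1 5 3)(4 10 11 9 13) = [0, 5, 2, 1, 10, 3, 6, 7, 8, 13, 11, 9, 12, 4]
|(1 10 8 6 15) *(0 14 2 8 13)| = |(0 14 2 8 6 15 1 10 13)| = 9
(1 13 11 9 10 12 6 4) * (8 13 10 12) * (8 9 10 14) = [0, 14, 2, 3, 1, 5, 4, 7, 13, 12, 9, 10, 6, 11, 8] = (1 14 8 13 11 10 9 12 6 4)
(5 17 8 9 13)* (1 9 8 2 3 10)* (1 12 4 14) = [0, 9, 3, 10, 14, 17, 6, 7, 8, 13, 12, 11, 4, 5, 1, 15, 16, 2] = (1 9 13 5 17 2 3 10 12 4 14)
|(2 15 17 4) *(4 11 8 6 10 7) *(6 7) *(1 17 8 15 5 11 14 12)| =28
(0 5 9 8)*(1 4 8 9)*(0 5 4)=(9)(0 4 8 5 1)=[4, 0, 2, 3, 8, 1, 6, 7, 5, 9]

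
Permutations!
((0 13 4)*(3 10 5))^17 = (0 4 13)(3 5 10) = [4, 1, 2, 5, 13, 10, 6, 7, 8, 9, 3, 11, 12, 0]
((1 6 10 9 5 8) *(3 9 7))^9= (1 6 10 7 3 9 5 8)= [0, 6, 2, 9, 4, 8, 10, 3, 1, 5, 7]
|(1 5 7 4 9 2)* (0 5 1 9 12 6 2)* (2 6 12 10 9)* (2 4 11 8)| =|(12)(0 5 7 11 8 2 4 10 9)| =9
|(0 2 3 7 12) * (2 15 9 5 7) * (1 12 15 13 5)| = |(0 13 5 7 15 9 1 12)(2 3)| = 8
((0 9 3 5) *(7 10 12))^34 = (0 3)(5 9)(7 10 12) = [3, 1, 2, 0, 4, 9, 6, 10, 8, 5, 12, 11, 7]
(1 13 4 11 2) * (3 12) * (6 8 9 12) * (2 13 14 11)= (1 14 11 13 4 2)(3 6 8 9 12)= [0, 14, 1, 6, 2, 5, 8, 7, 9, 12, 10, 13, 3, 4, 11]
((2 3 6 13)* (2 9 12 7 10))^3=[0, 1, 13, 9, 4, 5, 12, 3, 8, 10, 6, 11, 2, 7]=(2 13 7 3 9 10 6 12)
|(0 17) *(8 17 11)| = 4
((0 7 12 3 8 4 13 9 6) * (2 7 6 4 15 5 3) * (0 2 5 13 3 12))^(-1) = (0 7 2 6)(3 4 9 13 15 8)(5 12) = [7, 1, 6, 4, 9, 12, 0, 2, 3, 13, 10, 11, 5, 15, 14, 8]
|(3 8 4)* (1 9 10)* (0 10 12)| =|(0 10 1 9 12)(3 8 4)| =15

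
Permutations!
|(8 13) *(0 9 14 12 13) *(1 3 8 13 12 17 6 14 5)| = 6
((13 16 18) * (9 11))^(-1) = (9 11)(13 18 16) = [0, 1, 2, 3, 4, 5, 6, 7, 8, 11, 10, 9, 12, 18, 14, 15, 13, 17, 16]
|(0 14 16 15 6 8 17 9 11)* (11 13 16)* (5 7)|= 42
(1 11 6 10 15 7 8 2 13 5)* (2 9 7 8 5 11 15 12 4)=[0, 15, 13, 3, 2, 1, 10, 5, 9, 7, 12, 6, 4, 11, 14, 8]=(1 15 8 9 7 5)(2 13 11 6 10 12 4)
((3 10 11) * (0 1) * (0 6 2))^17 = (0 1 6 2)(3 11 10) = [1, 6, 0, 11, 4, 5, 2, 7, 8, 9, 3, 10]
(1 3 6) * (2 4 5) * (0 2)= (0 2 4 5)(1 3 6)= [2, 3, 4, 6, 5, 0, 1]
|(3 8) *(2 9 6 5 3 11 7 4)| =9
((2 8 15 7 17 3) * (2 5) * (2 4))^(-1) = (2 4 5 3 17 7 15 8) = [0, 1, 4, 17, 5, 3, 6, 15, 2, 9, 10, 11, 12, 13, 14, 8, 16, 7]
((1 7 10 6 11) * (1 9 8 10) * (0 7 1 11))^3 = [9, 1, 2, 3, 4, 5, 11, 8, 0, 6, 7, 10] = (0 9 6 11 10 7 8)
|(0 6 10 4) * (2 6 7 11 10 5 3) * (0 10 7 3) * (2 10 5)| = |(0 3 10 4 5)(2 6)(7 11)| = 10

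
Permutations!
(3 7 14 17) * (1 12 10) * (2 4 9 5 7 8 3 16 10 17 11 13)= (1 12 17 16 10)(2 4 9 5 7 14 11 13)(3 8)= [0, 12, 4, 8, 9, 7, 6, 14, 3, 5, 1, 13, 17, 2, 11, 15, 10, 16]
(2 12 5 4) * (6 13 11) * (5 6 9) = (2 12 6 13 11 9 5 4) = [0, 1, 12, 3, 2, 4, 13, 7, 8, 5, 10, 9, 6, 11]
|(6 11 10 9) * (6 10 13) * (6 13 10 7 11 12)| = |(13)(6 12)(7 11 10 9)| = 4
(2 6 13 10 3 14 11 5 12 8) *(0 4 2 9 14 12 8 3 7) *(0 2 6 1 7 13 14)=[4, 7, 1, 12, 6, 8, 14, 2, 9, 0, 13, 5, 3, 10, 11]=(0 4 6 14 11 5 8 9)(1 7 2)(3 12)(10 13)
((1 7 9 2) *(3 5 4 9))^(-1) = (1 2 9 4 5 3 7) = [0, 2, 9, 7, 5, 3, 6, 1, 8, 4]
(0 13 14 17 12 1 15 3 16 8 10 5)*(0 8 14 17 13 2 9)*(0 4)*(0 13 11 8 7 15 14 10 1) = (0 2 9 4 13 17 12)(1 14 11 8)(3 16 10 5 7 15) = [2, 14, 9, 16, 13, 7, 6, 15, 1, 4, 5, 8, 0, 17, 11, 3, 10, 12]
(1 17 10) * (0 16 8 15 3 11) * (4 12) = [16, 17, 2, 11, 12, 5, 6, 7, 15, 9, 1, 0, 4, 13, 14, 3, 8, 10] = (0 16 8 15 3 11)(1 17 10)(4 12)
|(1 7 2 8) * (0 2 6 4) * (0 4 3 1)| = 12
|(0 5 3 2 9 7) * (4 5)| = |(0 4 5 3 2 9 7)| = 7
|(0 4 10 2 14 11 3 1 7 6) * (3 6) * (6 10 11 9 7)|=11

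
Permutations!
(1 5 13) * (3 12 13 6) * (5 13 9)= [0, 13, 2, 12, 4, 6, 3, 7, 8, 5, 10, 11, 9, 1]= (1 13)(3 12 9 5 6)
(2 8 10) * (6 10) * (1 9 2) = (1 9 2 8 6 10) = [0, 9, 8, 3, 4, 5, 10, 7, 6, 2, 1]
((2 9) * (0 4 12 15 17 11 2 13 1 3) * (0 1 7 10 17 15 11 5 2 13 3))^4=(0 13 5 1 11 17 3 12 10 9 4 7 2)=[13, 11, 0, 12, 7, 1, 6, 2, 8, 4, 9, 17, 10, 5, 14, 15, 16, 3]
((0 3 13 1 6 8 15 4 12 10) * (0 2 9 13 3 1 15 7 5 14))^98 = (15) = [0, 1, 2, 3, 4, 5, 6, 7, 8, 9, 10, 11, 12, 13, 14, 15]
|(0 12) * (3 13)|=|(0 12)(3 13)|=2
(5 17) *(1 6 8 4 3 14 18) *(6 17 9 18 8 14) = (1 17 5 9 18)(3 6 14 8 4) = [0, 17, 2, 6, 3, 9, 14, 7, 4, 18, 10, 11, 12, 13, 8, 15, 16, 5, 1]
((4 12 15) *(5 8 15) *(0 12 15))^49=(0 12 5 8)(4 15)=[12, 1, 2, 3, 15, 8, 6, 7, 0, 9, 10, 11, 5, 13, 14, 4]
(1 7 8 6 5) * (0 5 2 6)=(0 5 1 7 8)(2 6)=[5, 7, 6, 3, 4, 1, 2, 8, 0]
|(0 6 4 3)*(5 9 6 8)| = 7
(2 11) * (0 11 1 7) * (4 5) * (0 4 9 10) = (0 11 2 1 7 4 5 9 10) = [11, 7, 1, 3, 5, 9, 6, 4, 8, 10, 0, 2]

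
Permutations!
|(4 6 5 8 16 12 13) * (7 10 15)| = |(4 6 5 8 16 12 13)(7 10 15)| = 21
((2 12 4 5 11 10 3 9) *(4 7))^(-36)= (12)= [0, 1, 2, 3, 4, 5, 6, 7, 8, 9, 10, 11, 12]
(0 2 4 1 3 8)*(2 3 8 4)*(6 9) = (0 3 4 1 8)(6 9) = [3, 8, 2, 4, 1, 5, 9, 7, 0, 6]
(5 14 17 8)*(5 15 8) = (5 14 17)(8 15) = [0, 1, 2, 3, 4, 14, 6, 7, 15, 9, 10, 11, 12, 13, 17, 8, 16, 5]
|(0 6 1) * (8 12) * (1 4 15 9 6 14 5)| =4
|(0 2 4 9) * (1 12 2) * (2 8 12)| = 10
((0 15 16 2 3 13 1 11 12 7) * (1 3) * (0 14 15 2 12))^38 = (0 1)(2 11)(7 16 14 12 15) = [1, 0, 11, 3, 4, 5, 6, 16, 8, 9, 10, 2, 15, 13, 12, 7, 14]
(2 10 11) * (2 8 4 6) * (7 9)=(2 10 11 8 4 6)(7 9)=[0, 1, 10, 3, 6, 5, 2, 9, 4, 7, 11, 8]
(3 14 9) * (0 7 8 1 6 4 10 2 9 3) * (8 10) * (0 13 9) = (0 7 10 2)(1 6 4 8)(3 14)(9 13) = [7, 6, 0, 14, 8, 5, 4, 10, 1, 13, 2, 11, 12, 9, 3]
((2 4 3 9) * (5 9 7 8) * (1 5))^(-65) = [0, 8, 9, 4, 2, 1, 6, 3, 7, 5] = (1 8 7 3 4 2 9 5)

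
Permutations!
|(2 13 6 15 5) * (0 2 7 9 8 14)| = |(0 2 13 6 15 5 7 9 8 14)| = 10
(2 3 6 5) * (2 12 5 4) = [0, 1, 3, 6, 2, 12, 4, 7, 8, 9, 10, 11, 5] = (2 3 6 4)(5 12)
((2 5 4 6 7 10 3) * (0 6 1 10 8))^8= (1 3 5)(2 4 10)= [0, 3, 4, 5, 10, 1, 6, 7, 8, 9, 2]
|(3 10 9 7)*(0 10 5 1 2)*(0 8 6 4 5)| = 30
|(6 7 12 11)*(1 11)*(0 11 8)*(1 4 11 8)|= |(0 8)(4 11 6 7 12)|= 10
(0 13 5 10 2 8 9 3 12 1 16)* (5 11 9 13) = (0 5 10 2 8 13 11 9 3 12 1 16) = [5, 16, 8, 12, 4, 10, 6, 7, 13, 3, 2, 9, 1, 11, 14, 15, 0]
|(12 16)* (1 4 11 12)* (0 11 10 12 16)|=7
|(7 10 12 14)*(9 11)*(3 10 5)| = 6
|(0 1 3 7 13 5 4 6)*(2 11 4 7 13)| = |(0 1 3 13 5 7 2 11 4 6)| = 10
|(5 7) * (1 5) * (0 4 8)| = |(0 4 8)(1 5 7)| = 3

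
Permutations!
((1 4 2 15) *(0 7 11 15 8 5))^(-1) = [5, 15, 4, 3, 1, 8, 6, 0, 2, 9, 10, 7, 12, 13, 14, 11] = (0 5 8 2 4 1 15 11 7)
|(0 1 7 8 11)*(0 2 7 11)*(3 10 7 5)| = 9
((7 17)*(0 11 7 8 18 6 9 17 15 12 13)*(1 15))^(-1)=(0 13 12 15 1 7 11)(6 18 8 17 9)=[13, 7, 2, 3, 4, 5, 18, 11, 17, 6, 10, 0, 15, 12, 14, 1, 16, 9, 8]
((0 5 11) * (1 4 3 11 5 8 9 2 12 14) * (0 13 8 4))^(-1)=(0 1 14 12 2 9 8 13 11 3 4)=[1, 14, 9, 4, 0, 5, 6, 7, 13, 8, 10, 3, 2, 11, 12]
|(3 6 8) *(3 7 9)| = |(3 6 8 7 9)| = 5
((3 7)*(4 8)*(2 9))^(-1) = [0, 1, 9, 7, 8, 5, 6, 3, 4, 2] = (2 9)(3 7)(4 8)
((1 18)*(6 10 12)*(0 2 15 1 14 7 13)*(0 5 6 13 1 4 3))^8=(18)(0 4 2 3 15)(5 12 6 13 10)=[4, 1, 3, 15, 2, 12, 13, 7, 8, 9, 5, 11, 6, 10, 14, 0, 16, 17, 18]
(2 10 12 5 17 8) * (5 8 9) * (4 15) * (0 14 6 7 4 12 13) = (0 14 6 7 4 15 12 8 2 10 13)(5 17 9) = [14, 1, 10, 3, 15, 17, 7, 4, 2, 5, 13, 11, 8, 0, 6, 12, 16, 9]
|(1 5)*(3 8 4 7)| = |(1 5)(3 8 4 7)| = 4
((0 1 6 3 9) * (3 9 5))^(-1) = (0 9 6 1)(3 5) = [9, 0, 2, 5, 4, 3, 1, 7, 8, 6]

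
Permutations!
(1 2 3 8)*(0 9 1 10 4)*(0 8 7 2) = (0 9 1)(2 3 7)(4 8 10) = [9, 0, 3, 7, 8, 5, 6, 2, 10, 1, 4]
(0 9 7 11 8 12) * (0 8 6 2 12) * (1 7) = (0 9 1 7 11 6 2 12 8) = [9, 7, 12, 3, 4, 5, 2, 11, 0, 1, 10, 6, 8]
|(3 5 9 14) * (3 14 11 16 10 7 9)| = 10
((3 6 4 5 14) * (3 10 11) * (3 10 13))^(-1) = (3 13 14 5 4 6)(10 11) = [0, 1, 2, 13, 6, 4, 3, 7, 8, 9, 11, 10, 12, 14, 5]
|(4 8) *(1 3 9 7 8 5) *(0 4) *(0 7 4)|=|(1 3 9 4 5)(7 8)|=10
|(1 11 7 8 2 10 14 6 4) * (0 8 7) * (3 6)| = |(0 8 2 10 14 3 6 4 1 11)| = 10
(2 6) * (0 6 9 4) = [6, 1, 9, 3, 0, 5, 2, 7, 8, 4] = (0 6 2 9 4)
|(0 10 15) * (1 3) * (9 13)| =6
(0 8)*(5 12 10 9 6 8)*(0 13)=(0 5 12 10 9 6 8 13)=[5, 1, 2, 3, 4, 12, 8, 7, 13, 6, 9, 11, 10, 0]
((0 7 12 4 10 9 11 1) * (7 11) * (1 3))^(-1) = (0 1 3 11)(4 12 7 9 10) = [1, 3, 2, 11, 12, 5, 6, 9, 8, 10, 4, 0, 7]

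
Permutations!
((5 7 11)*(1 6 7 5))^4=(11)=[0, 1, 2, 3, 4, 5, 6, 7, 8, 9, 10, 11]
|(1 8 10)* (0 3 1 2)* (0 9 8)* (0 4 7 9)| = 9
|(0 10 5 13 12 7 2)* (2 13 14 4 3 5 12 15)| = 28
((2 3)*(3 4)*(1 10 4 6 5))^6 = (1 5 6 2 3 4 10) = [0, 5, 3, 4, 10, 6, 2, 7, 8, 9, 1]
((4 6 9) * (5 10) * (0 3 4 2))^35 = (0 2 9 6 4 3)(5 10) = [2, 1, 9, 0, 3, 10, 4, 7, 8, 6, 5]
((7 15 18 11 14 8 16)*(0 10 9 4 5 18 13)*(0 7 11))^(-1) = (0 18 5 4 9 10)(7 13 15)(8 14 11 16) = [18, 1, 2, 3, 9, 4, 6, 13, 14, 10, 0, 16, 12, 15, 11, 7, 8, 17, 5]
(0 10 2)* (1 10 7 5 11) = (0 7 5 11 1 10 2) = [7, 10, 0, 3, 4, 11, 6, 5, 8, 9, 2, 1]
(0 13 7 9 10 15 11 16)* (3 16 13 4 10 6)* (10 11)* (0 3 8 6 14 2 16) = (0 4 11 13 7 9 14 2 16 3)(6 8)(10 15) = [4, 1, 16, 0, 11, 5, 8, 9, 6, 14, 15, 13, 12, 7, 2, 10, 3]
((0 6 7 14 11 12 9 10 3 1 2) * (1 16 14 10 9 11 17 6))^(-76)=(0 2 1)(3 16 14 17 6 7 10)=[2, 0, 1, 16, 4, 5, 7, 10, 8, 9, 3, 11, 12, 13, 17, 15, 14, 6]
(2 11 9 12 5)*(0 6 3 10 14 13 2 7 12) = [6, 1, 11, 10, 4, 7, 3, 12, 8, 0, 14, 9, 5, 2, 13] = (0 6 3 10 14 13 2 11 9)(5 7 12)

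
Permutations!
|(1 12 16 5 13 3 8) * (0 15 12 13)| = 20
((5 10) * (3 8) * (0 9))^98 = (10) = [0, 1, 2, 3, 4, 5, 6, 7, 8, 9, 10]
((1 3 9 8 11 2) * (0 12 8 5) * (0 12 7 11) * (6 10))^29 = [8, 2, 11, 1, 4, 9, 10, 0, 12, 3, 6, 7, 5] = (0 8 12 5 9 3 1 2 11 7)(6 10)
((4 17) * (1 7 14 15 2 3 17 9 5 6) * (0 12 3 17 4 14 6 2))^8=(0 14 2 9 3)(1 6 7)(4 12 15 17 5)=[14, 6, 9, 0, 12, 4, 7, 1, 8, 3, 10, 11, 15, 13, 2, 17, 16, 5]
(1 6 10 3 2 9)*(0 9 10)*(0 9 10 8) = (0 10 3 2 8)(1 6 9) = [10, 6, 8, 2, 4, 5, 9, 7, 0, 1, 3]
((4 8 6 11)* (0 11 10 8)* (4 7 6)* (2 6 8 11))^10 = [6, 1, 10, 3, 2, 5, 11, 4, 0, 9, 7, 8] = (0 6 11 8)(2 10 7 4)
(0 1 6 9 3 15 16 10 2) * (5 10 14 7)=(0 1 6 9 3 15 16 14 7 5 10 2)=[1, 6, 0, 15, 4, 10, 9, 5, 8, 3, 2, 11, 12, 13, 7, 16, 14]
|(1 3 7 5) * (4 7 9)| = |(1 3 9 4 7 5)| = 6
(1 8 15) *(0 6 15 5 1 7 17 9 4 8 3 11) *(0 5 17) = [6, 3, 2, 11, 8, 1, 15, 0, 17, 4, 10, 5, 12, 13, 14, 7, 16, 9] = (0 6 15 7)(1 3 11 5)(4 8 17 9)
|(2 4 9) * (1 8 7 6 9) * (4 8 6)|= |(1 6 9 2 8 7 4)|= 7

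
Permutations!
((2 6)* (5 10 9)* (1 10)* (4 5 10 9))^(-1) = (1 5 4 10 9)(2 6) = [0, 5, 6, 3, 10, 4, 2, 7, 8, 1, 9]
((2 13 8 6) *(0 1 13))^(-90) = (13) = [0, 1, 2, 3, 4, 5, 6, 7, 8, 9, 10, 11, 12, 13]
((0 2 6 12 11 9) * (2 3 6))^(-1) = (0 9 11 12 6 3) = [9, 1, 2, 0, 4, 5, 3, 7, 8, 11, 10, 12, 6]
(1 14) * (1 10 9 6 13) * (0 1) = (0 1 14 10 9 6 13) = [1, 14, 2, 3, 4, 5, 13, 7, 8, 6, 9, 11, 12, 0, 10]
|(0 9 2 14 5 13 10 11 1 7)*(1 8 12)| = 12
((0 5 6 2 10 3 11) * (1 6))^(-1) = (0 11 3 10 2 6 1 5) = [11, 5, 6, 10, 4, 0, 1, 7, 8, 9, 2, 3]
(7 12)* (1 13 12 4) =[0, 13, 2, 3, 1, 5, 6, 4, 8, 9, 10, 11, 7, 12] =(1 13 12 7 4)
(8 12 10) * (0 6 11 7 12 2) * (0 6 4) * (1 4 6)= [6, 4, 1, 3, 0, 5, 11, 12, 2, 9, 8, 7, 10]= (0 6 11 7 12 10 8 2 1 4)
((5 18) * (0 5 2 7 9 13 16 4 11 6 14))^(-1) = (0 14 6 11 4 16 13 9 7 2 18 5) = [14, 1, 18, 3, 16, 0, 11, 2, 8, 7, 10, 4, 12, 9, 6, 15, 13, 17, 5]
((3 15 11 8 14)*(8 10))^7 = (3 15 11 10 8 14) = [0, 1, 2, 15, 4, 5, 6, 7, 14, 9, 8, 10, 12, 13, 3, 11]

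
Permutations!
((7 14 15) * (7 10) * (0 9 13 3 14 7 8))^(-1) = [8, 1, 2, 13, 4, 5, 6, 7, 10, 0, 15, 11, 12, 9, 3, 14] = (0 8 10 15 14 3 13 9)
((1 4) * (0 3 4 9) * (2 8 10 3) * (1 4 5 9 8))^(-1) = (0 9 5 3 10 8 1 2) = [9, 2, 0, 10, 4, 3, 6, 7, 1, 5, 8]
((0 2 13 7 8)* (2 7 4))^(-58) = [8, 1, 4, 3, 13, 5, 6, 0, 7, 9, 10, 11, 12, 2] = (0 8 7)(2 4 13)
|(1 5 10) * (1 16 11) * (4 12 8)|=15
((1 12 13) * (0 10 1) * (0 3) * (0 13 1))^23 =(0 10)(1 12)(3 13) =[10, 12, 2, 13, 4, 5, 6, 7, 8, 9, 0, 11, 1, 3]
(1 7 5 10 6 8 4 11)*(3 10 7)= (1 3 10 6 8 4 11)(5 7)= [0, 3, 2, 10, 11, 7, 8, 5, 4, 9, 6, 1]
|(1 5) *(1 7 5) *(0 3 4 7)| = |(0 3 4 7 5)| = 5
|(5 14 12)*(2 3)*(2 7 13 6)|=15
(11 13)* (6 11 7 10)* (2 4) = [0, 1, 4, 3, 2, 5, 11, 10, 8, 9, 6, 13, 12, 7] = (2 4)(6 11 13 7 10)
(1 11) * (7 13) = [0, 11, 2, 3, 4, 5, 6, 13, 8, 9, 10, 1, 12, 7] = (1 11)(7 13)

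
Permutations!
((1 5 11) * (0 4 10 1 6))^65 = (0 10 5 6 4 1 11) = [10, 11, 2, 3, 1, 6, 4, 7, 8, 9, 5, 0]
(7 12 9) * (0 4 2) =(0 4 2)(7 12 9) =[4, 1, 0, 3, 2, 5, 6, 12, 8, 7, 10, 11, 9]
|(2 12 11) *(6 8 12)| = 5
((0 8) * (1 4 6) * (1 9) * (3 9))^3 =[8, 3, 2, 4, 9, 5, 1, 7, 0, 6] =(0 8)(1 3 4 9 6)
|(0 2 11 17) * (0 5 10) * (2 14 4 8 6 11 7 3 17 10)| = 35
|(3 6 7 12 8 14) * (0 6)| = 7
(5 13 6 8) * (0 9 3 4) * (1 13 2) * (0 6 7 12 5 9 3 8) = (0 3 4 6)(1 13 7 12 5 2)(8 9) = [3, 13, 1, 4, 6, 2, 0, 12, 9, 8, 10, 11, 5, 7]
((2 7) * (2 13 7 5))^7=(2 5)(7 13)=[0, 1, 5, 3, 4, 2, 6, 13, 8, 9, 10, 11, 12, 7]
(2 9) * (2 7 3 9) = [0, 1, 2, 9, 4, 5, 6, 3, 8, 7] = (3 9 7)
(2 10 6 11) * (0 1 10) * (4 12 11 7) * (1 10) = [10, 1, 0, 3, 12, 5, 7, 4, 8, 9, 6, 2, 11] = (0 10 6 7 4 12 11 2)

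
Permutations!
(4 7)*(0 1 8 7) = (0 1 8 7 4) = [1, 8, 2, 3, 0, 5, 6, 4, 7]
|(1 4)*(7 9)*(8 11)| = 2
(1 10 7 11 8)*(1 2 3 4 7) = [0, 10, 3, 4, 7, 5, 6, 11, 2, 9, 1, 8] = (1 10)(2 3 4 7 11 8)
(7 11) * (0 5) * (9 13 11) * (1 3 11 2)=(0 5)(1 3 11 7 9 13 2)=[5, 3, 1, 11, 4, 0, 6, 9, 8, 13, 10, 7, 12, 2]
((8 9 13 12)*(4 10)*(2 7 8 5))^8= (2 7 8 9 13 12 5)= [0, 1, 7, 3, 4, 2, 6, 8, 9, 13, 10, 11, 5, 12]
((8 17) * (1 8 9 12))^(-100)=[0, 1, 2, 3, 4, 5, 6, 7, 8, 9, 10, 11, 12, 13, 14, 15, 16, 17]=(17)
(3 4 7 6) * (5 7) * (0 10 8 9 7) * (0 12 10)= (3 4 5 12 10 8 9 7 6)= [0, 1, 2, 4, 5, 12, 3, 6, 9, 7, 8, 11, 10]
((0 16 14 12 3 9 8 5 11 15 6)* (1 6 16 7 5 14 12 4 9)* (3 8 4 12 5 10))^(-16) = (16)(0 10 1)(3 6 7)(8 12 14) = [10, 0, 2, 6, 4, 5, 7, 3, 12, 9, 1, 11, 14, 13, 8, 15, 16]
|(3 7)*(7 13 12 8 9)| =6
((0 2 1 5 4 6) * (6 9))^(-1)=[6, 2, 0, 3, 5, 1, 9, 7, 8, 4]=(0 6 9 4 5 1 2)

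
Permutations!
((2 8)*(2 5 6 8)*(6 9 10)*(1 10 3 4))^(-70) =(1 6 5 3)(4 10 8 9) =[0, 6, 2, 1, 10, 3, 5, 7, 9, 4, 8]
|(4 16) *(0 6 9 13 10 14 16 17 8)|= 10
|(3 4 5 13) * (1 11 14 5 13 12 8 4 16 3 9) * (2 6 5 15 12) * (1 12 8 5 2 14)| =|(1 11)(2 6)(3 16)(4 13 9 12 5 14 15 8)| =8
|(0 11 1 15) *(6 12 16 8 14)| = |(0 11 1 15)(6 12 16 8 14)| = 20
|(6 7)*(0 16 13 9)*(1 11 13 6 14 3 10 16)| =|(0 1 11 13 9)(3 10 16 6 7 14)| =30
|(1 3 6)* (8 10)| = |(1 3 6)(8 10)| = 6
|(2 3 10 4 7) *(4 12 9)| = 7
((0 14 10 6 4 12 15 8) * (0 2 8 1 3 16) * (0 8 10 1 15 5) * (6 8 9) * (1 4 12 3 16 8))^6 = [10, 0, 12, 9, 16, 2, 3, 7, 6, 4, 5, 11, 8, 13, 1, 15, 14] = (0 10 5 2 12 8 6 3 9 4 16 14 1)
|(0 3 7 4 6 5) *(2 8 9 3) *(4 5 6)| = 7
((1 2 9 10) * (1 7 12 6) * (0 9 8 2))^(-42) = (12) = [0, 1, 2, 3, 4, 5, 6, 7, 8, 9, 10, 11, 12]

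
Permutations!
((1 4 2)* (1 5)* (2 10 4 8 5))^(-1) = (1 5 8)(4 10) = [0, 5, 2, 3, 10, 8, 6, 7, 1, 9, 4]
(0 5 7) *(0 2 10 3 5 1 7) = (0 1 7 2 10 3 5) = [1, 7, 10, 5, 4, 0, 6, 2, 8, 9, 3]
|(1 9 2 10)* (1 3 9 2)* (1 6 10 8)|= 12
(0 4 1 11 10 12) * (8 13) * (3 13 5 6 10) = [4, 11, 2, 13, 1, 6, 10, 7, 5, 9, 12, 3, 0, 8] = (0 4 1 11 3 13 8 5 6 10 12)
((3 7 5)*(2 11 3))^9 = [0, 1, 5, 11, 4, 7, 6, 3, 8, 9, 10, 2] = (2 5 7 3 11)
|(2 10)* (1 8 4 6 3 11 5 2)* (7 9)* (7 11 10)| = 30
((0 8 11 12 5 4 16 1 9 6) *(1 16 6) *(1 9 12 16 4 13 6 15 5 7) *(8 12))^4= (0 8 15)(1 4 6)(5 12 11)(7 16 13)= [8, 4, 2, 3, 6, 12, 1, 16, 15, 9, 10, 5, 11, 7, 14, 0, 13]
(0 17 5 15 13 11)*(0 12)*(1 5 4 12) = [17, 5, 2, 3, 12, 15, 6, 7, 8, 9, 10, 1, 0, 11, 14, 13, 16, 4] = (0 17 4 12)(1 5 15 13 11)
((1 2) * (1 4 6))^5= (1 2 4 6)= [0, 2, 4, 3, 6, 5, 1]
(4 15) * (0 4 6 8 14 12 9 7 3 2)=(0 4 15 6 8 14 12 9 7 3 2)=[4, 1, 0, 2, 15, 5, 8, 3, 14, 7, 10, 11, 9, 13, 12, 6]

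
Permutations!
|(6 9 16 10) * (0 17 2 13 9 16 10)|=|(0 17 2 13 9 10 6 16)|=8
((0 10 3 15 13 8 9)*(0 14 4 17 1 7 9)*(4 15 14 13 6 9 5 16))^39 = (0 14 9)(1 16)(3 6 8)(4 7)(5 17)(10 15 13) = [14, 16, 2, 6, 7, 17, 8, 4, 3, 0, 15, 11, 12, 10, 9, 13, 1, 5]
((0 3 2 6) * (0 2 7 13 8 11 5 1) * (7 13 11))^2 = (0 13 7 5)(1 3 8 11) = [13, 3, 2, 8, 4, 0, 6, 5, 11, 9, 10, 1, 12, 7]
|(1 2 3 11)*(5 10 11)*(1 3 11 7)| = 7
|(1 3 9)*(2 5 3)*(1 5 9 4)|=|(1 2 9 5 3 4)|=6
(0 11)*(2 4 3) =(0 11)(2 4 3) =[11, 1, 4, 2, 3, 5, 6, 7, 8, 9, 10, 0]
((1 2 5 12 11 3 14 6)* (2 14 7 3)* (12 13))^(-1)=[0, 6, 11, 7, 4, 2, 14, 3, 8, 9, 10, 12, 13, 5, 1]=(1 6 14)(2 11 12 13 5)(3 7)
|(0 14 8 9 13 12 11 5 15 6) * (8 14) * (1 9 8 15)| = 6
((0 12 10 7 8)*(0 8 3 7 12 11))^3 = (0 11)(3 7)(10 12) = [11, 1, 2, 7, 4, 5, 6, 3, 8, 9, 12, 0, 10]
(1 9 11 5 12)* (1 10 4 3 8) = (1 9 11 5 12 10 4 3 8) = [0, 9, 2, 8, 3, 12, 6, 7, 1, 11, 4, 5, 10]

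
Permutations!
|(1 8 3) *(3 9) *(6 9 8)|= 4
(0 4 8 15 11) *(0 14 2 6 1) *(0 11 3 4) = (1 11 14 2 6)(3 4 8 15) = [0, 11, 6, 4, 8, 5, 1, 7, 15, 9, 10, 14, 12, 13, 2, 3]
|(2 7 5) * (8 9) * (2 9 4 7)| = 5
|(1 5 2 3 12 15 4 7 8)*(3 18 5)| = |(1 3 12 15 4 7 8)(2 18 5)| = 21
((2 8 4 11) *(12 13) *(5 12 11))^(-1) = [0, 1, 11, 3, 8, 4, 6, 7, 2, 9, 10, 13, 5, 12] = (2 11 13 12 5 4 8)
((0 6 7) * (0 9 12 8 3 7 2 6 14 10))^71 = (0 10 14)(2 6)(3 7 9 12 8) = [10, 1, 6, 7, 4, 5, 2, 9, 3, 12, 14, 11, 8, 13, 0]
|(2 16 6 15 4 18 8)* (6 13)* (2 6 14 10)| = |(2 16 13 14 10)(4 18 8 6 15)| = 5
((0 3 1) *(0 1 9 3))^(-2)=(9)=[0, 1, 2, 3, 4, 5, 6, 7, 8, 9]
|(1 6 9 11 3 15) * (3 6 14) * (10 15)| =|(1 14 3 10 15)(6 9 11)| =15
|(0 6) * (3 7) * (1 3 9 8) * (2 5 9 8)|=12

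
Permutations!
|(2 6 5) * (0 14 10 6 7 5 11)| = |(0 14 10 6 11)(2 7 5)| = 15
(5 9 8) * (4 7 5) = (4 7 5 9 8) = [0, 1, 2, 3, 7, 9, 6, 5, 4, 8]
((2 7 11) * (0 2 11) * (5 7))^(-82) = (11)(0 5)(2 7) = [5, 1, 7, 3, 4, 0, 6, 2, 8, 9, 10, 11]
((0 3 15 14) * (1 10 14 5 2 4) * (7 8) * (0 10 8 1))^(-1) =(0 4 2 5 15 3)(1 7 8)(10 14) =[4, 7, 5, 0, 2, 15, 6, 8, 1, 9, 14, 11, 12, 13, 10, 3]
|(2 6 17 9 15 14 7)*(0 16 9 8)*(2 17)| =|(0 16 9 15 14 7 17 8)(2 6)| =8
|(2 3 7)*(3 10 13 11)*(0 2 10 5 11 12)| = |(0 2 5 11 3 7 10 13 12)| = 9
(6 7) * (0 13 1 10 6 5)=[13, 10, 2, 3, 4, 0, 7, 5, 8, 9, 6, 11, 12, 1]=(0 13 1 10 6 7 5)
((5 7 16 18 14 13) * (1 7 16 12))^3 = [0, 1, 2, 3, 4, 14, 6, 7, 8, 9, 10, 11, 12, 18, 16, 15, 13, 17, 5] = (5 14 16 13 18)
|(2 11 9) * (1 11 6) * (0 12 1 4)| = 8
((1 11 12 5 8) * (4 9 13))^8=(1 5 11 8 12)(4 13 9)=[0, 5, 2, 3, 13, 11, 6, 7, 12, 4, 10, 8, 1, 9]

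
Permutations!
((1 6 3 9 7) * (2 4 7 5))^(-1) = (1 7 4 2 5 9 3 6) = [0, 7, 5, 6, 2, 9, 1, 4, 8, 3]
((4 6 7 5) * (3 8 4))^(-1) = (3 5 7 6 4 8) = [0, 1, 2, 5, 8, 7, 4, 6, 3]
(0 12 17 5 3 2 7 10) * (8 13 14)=(0 12 17 5 3 2 7 10)(8 13 14)=[12, 1, 7, 2, 4, 3, 6, 10, 13, 9, 0, 11, 17, 14, 8, 15, 16, 5]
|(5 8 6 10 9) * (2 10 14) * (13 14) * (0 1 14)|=10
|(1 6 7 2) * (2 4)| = 5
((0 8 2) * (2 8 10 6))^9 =(0 10 6 2) =[10, 1, 0, 3, 4, 5, 2, 7, 8, 9, 6]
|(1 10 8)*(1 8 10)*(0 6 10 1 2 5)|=6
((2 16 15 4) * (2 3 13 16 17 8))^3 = (17)(3 15 13 4 16) = [0, 1, 2, 15, 16, 5, 6, 7, 8, 9, 10, 11, 12, 4, 14, 13, 3, 17]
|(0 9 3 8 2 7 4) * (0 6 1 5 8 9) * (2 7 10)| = 6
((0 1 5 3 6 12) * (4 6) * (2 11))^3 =(0 3 12 5 6 1 4)(2 11) =[3, 4, 11, 12, 0, 6, 1, 7, 8, 9, 10, 2, 5]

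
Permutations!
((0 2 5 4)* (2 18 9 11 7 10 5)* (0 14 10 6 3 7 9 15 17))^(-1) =(0 17 15 18)(3 6 7)(4 5 10 14)(9 11) =[17, 1, 2, 6, 5, 10, 7, 3, 8, 11, 14, 9, 12, 13, 4, 18, 16, 15, 0]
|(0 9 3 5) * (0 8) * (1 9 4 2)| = |(0 4 2 1 9 3 5 8)| = 8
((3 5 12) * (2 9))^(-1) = (2 9)(3 12 5) = [0, 1, 9, 12, 4, 3, 6, 7, 8, 2, 10, 11, 5]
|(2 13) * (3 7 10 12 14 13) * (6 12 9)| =|(2 3 7 10 9 6 12 14 13)| =9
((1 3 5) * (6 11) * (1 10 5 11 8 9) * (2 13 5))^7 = [0, 3, 10, 11, 4, 13, 8, 7, 9, 1, 5, 6, 12, 2] = (1 3 11 6 8 9)(2 10 5 13)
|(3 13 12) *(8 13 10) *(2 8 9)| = |(2 8 13 12 3 10 9)| = 7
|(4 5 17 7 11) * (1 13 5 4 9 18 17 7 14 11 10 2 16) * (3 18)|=|(1 13 5 7 10 2 16)(3 18 17 14 11 9)|=42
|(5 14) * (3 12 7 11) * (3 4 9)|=|(3 12 7 11 4 9)(5 14)|=6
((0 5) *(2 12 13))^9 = (13)(0 5) = [5, 1, 2, 3, 4, 0, 6, 7, 8, 9, 10, 11, 12, 13]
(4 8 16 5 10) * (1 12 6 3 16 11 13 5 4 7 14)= (1 12 6 3 16 4 8 11 13 5 10 7 14)= [0, 12, 2, 16, 8, 10, 3, 14, 11, 9, 7, 13, 6, 5, 1, 15, 4]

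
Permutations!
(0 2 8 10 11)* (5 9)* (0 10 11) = [2, 1, 8, 3, 4, 9, 6, 7, 11, 5, 0, 10] = (0 2 8 11 10)(5 9)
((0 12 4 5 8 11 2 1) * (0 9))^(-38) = (0 1 11 5 12 9 2 8 4) = [1, 11, 8, 3, 0, 12, 6, 7, 4, 2, 10, 5, 9]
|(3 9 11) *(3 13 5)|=|(3 9 11 13 5)|=5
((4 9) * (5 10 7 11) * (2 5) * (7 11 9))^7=(2 11 10 5)(4 7 9)=[0, 1, 11, 3, 7, 2, 6, 9, 8, 4, 5, 10]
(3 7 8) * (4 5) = [0, 1, 2, 7, 5, 4, 6, 8, 3] = (3 7 8)(4 5)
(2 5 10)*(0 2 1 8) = [2, 8, 5, 3, 4, 10, 6, 7, 0, 9, 1] = (0 2 5 10 1 8)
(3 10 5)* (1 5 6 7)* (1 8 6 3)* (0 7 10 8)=(0 7)(1 5)(3 8 6 10)=[7, 5, 2, 8, 4, 1, 10, 0, 6, 9, 3]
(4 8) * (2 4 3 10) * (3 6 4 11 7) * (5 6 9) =[0, 1, 11, 10, 8, 6, 4, 3, 9, 5, 2, 7] =(2 11 7 3 10)(4 8 9 5 6)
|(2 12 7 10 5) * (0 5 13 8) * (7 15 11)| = |(0 5 2 12 15 11 7 10 13 8)| = 10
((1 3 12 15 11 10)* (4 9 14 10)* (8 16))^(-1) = (1 10 14 9 4 11 15 12 3)(8 16) = [0, 10, 2, 1, 11, 5, 6, 7, 16, 4, 14, 15, 3, 13, 9, 12, 8]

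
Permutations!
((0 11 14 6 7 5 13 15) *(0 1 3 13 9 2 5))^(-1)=[7, 15, 9, 1, 4, 2, 14, 6, 8, 5, 10, 0, 12, 3, 11, 13]=(0 7 6 14 11)(1 15 13 3)(2 9 5)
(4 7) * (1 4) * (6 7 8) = (1 4 8 6 7) = [0, 4, 2, 3, 8, 5, 7, 1, 6]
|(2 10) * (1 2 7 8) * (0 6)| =|(0 6)(1 2 10 7 8)| =10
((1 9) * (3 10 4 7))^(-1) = [0, 9, 2, 7, 10, 5, 6, 4, 8, 1, 3] = (1 9)(3 7 4 10)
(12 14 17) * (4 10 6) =[0, 1, 2, 3, 10, 5, 4, 7, 8, 9, 6, 11, 14, 13, 17, 15, 16, 12] =(4 10 6)(12 14 17)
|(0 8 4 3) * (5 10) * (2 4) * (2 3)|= 6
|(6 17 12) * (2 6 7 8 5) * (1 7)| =8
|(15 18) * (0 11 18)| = |(0 11 18 15)| = 4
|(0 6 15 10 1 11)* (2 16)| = 6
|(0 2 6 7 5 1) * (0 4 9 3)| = |(0 2 6 7 5 1 4 9 3)| = 9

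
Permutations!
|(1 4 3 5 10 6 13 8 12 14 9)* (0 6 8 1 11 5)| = |(0 6 13 1 4 3)(5 10 8 12 14 9 11)| = 42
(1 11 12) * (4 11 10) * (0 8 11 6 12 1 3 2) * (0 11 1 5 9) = (0 8 1 10 4 6 12 3 2 11 5 9) = [8, 10, 11, 2, 6, 9, 12, 7, 1, 0, 4, 5, 3]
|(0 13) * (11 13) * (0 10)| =|(0 11 13 10)| =4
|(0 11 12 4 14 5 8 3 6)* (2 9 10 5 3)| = 35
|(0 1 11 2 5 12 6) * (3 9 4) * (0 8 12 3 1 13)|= 42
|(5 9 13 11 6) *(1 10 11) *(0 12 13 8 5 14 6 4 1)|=|(0 12 13)(1 10 11 4)(5 9 8)(6 14)|=12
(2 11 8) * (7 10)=(2 11 8)(7 10)=[0, 1, 11, 3, 4, 5, 6, 10, 2, 9, 7, 8]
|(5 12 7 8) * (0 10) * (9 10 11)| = 4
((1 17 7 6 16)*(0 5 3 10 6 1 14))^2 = (0 3 6 14 5 10 16)(1 7 17) = [3, 7, 2, 6, 4, 10, 14, 17, 8, 9, 16, 11, 12, 13, 5, 15, 0, 1]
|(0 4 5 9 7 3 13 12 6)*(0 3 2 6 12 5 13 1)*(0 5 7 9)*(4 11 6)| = 12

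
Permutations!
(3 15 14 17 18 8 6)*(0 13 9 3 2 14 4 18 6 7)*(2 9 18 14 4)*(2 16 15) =[13, 1, 4, 2, 14, 5, 9, 0, 7, 3, 10, 11, 12, 18, 17, 16, 15, 6, 8] =(0 13 18 8 7)(2 4 14 17 6 9 3)(15 16)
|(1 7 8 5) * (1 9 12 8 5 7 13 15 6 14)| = |(1 13 15 6 14)(5 9 12 8 7)| = 5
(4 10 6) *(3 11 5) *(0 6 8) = [6, 1, 2, 11, 10, 3, 4, 7, 0, 9, 8, 5] = (0 6 4 10 8)(3 11 5)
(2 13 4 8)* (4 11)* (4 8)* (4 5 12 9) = (2 13 11 8)(4 5 12 9) = [0, 1, 13, 3, 5, 12, 6, 7, 2, 4, 10, 8, 9, 11]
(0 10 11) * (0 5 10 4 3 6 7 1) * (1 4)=(0 1)(3 6 7 4)(5 10 11)=[1, 0, 2, 6, 3, 10, 7, 4, 8, 9, 11, 5]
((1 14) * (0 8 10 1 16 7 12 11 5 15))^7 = [12, 15, 2, 3, 4, 16, 6, 10, 11, 9, 5, 14, 1, 13, 0, 7, 8] = (0 12 1 15 7 10 5 16 8 11 14)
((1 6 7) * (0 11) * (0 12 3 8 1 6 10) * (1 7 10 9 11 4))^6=[3, 7, 2, 4, 8, 5, 11, 9, 1, 6, 12, 10, 0]=(0 3 4 8 1 7 9 6 11 10 12)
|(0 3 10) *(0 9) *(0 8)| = 5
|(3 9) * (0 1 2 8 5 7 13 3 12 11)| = |(0 1 2 8 5 7 13 3 9 12 11)| = 11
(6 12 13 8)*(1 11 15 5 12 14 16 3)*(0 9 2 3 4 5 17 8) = [9, 11, 3, 1, 5, 12, 14, 7, 6, 2, 10, 15, 13, 0, 16, 17, 4, 8] = (0 9 2 3 1 11 15 17 8 6 14 16 4 5 12 13)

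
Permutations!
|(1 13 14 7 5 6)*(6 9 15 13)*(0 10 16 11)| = |(0 10 16 11)(1 6)(5 9 15 13 14 7)| = 12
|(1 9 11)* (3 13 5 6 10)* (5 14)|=6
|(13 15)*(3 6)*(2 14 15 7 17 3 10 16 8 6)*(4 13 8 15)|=|(2 14 4 13 7 17 3)(6 10 16 15 8)|=35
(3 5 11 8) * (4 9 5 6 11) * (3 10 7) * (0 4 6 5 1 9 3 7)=[4, 9, 2, 5, 3, 6, 11, 7, 10, 1, 0, 8]=(0 4 3 5 6 11 8 10)(1 9)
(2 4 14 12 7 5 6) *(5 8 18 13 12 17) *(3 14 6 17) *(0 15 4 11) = (0 15 4 6 2 11)(3 14)(5 17)(7 8 18 13 12) = [15, 1, 11, 14, 6, 17, 2, 8, 18, 9, 10, 0, 7, 12, 3, 4, 16, 5, 13]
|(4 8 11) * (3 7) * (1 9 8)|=10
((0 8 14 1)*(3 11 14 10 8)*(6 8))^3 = [14, 11, 2, 1, 4, 5, 6, 7, 8, 9, 10, 0, 12, 13, 3] = (0 14 3 1 11)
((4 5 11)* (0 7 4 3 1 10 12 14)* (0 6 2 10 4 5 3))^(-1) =(0 11 5 7)(1 3 4)(2 6 14 12 10) =[11, 3, 6, 4, 1, 7, 14, 0, 8, 9, 2, 5, 10, 13, 12]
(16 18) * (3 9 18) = (3 9 18 16) = [0, 1, 2, 9, 4, 5, 6, 7, 8, 18, 10, 11, 12, 13, 14, 15, 3, 17, 16]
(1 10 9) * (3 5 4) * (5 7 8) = [0, 10, 2, 7, 3, 4, 6, 8, 5, 1, 9] = (1 10 9)(3 7 8 5 4)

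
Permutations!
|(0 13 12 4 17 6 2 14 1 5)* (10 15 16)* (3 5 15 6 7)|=56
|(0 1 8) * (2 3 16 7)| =|(0 1 8)(2 3 16 7)| =12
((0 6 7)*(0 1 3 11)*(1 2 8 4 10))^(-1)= [11, 10, 7, 1, 8, 5, 0, 6, 2, 9, 4, 3]= (0 11 3 1 10 4 8 2 7 6)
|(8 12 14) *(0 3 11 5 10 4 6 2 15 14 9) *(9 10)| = 40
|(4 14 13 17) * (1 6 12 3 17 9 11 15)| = 11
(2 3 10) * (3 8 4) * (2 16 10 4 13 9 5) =(2 8 13 9 5)(3 4)(10 16) =[0, 1, 8, 4, 3, 2, 6, 7, 13, 5, 16, 11, 12, 9, 14, 15, 10]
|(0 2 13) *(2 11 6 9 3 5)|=8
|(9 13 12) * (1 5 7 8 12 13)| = 6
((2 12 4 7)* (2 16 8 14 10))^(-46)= (2 4 16 14)(7 8 10 12)= [0, 1, 4, 3, 16, 5, 6, 8, 10, 9, 12, 11, 7, 13, 2, 15, 14]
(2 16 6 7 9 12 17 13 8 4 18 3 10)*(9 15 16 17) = (2 17 13 8 4 18 3 10)(6 7 15 16)(9 12) = [0, 1, 17, 10, 18, 5, 7, 15, 4, 12, 2, 11, 9, 8, 14, 16, 6, 13, 3]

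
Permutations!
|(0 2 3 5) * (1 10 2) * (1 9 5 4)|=|(0 9 5)(1 10 2 3 4)|=15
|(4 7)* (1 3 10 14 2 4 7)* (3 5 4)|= |(1 5 4)(2 3 10 14)|= 12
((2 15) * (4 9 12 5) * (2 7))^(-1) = (2 7 15)(4 5 12 9) = [0, 1, 7, 3, 5, 12, 6, 15, 8, 4, 10, 11, 9, 13, 14, 2]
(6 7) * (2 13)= (2 13)(6 7)= [0, 1, 13, 3, 4, 5, 7, 6, 8, 9, 10, 11, 12, 2]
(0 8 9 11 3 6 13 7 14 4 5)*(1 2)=[8, 2, 1, 6, 5, 0, 13, 14, 9, 11, 10, 3, 12, 7, 4]=(0 8 9 11 3 6 13 7 14 4 5)(1 2)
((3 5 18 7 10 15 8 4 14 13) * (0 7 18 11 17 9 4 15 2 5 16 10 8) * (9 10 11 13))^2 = (18)(0 8)(2 13 16 17)(3 11 10 5)(4 9 14)(7 15) = [8, 1, 13, 11, 9, 3, 6, 15, 0, 14, 5, 10, 12, 16, 4, 7, 17, 2, 18]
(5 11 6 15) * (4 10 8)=[0, 1, 2, 3, 10, 11, 15, 7, 4, 9, 8, 6, 12, 13, 14, 5]=(4 10 8)(5 11 6 15)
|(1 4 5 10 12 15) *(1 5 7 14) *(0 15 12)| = 4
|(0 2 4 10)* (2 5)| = 5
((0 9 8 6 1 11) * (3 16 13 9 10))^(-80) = [0, 1, 2, 3, 4, 5, 6, 7, 8, 9, 10, 11, 12, 13, 14, 15, 16] = (16)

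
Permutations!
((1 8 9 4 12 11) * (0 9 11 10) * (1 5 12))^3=(0 1 5)(4 11 10)(8 12 9)=[1, 5, 2, 3, 11, 0, 6, 7, 12, 8, 4, 10, 9]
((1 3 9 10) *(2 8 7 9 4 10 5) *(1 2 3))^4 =(2 5)(3 8)(4 7)(9 10) =[0, 1, 5, 8, 7, 2, 6, 4, 3, 10, 9]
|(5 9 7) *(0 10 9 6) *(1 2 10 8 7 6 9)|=6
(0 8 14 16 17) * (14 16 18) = [8, 1, 2, 3, 4, 5, 6, 7, 16, 9, 10, 11, 12, 13, 18, 15, 17, 0, 14] = (0 8 16 17)(14 18)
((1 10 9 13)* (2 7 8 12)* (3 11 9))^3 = (1 11)(2 12 8 7)(3 13)(9 10) = [0, 11, 12, 13, 4, 5, 6, 2, 7, 10, 9, 1, 8, 3]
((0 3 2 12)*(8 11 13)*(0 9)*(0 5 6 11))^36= (0 6 2 13 9)(3 11 12 8 5)= [6, 1, 13, 11, 4, 3, 2, 7, 5, 0, 10, 12, 8, 9]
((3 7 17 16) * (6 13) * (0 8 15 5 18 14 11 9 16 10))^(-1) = (0 10 17 7 3 16 9 11 14 18 5 15 8)(6 13) = [10, 1, 2, 16, 4, 15, 13, 3, 0, 11, 17, 14, 12, 6, 18, 8, 9, 7, 5]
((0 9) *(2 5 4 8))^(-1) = (0 9)(2 8 4 5) = [9, 1, 8, 3, 5, 2, 6, 7, 4, 0]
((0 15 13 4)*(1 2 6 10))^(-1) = (0 4 13 15)(1 10 6 2) = [4, 10, 1, 3, 13, 5, 2, 7, 8, 9, 6, 11, 12, 15, 14, 0]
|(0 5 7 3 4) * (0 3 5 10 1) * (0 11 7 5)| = 10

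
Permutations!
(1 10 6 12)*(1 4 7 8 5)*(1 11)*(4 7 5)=(1 10 6 12 7 8 4 5 11)=[0, 10, 2, 3, 5, 11, 12, 8, 4, 9, 6, 1, 7]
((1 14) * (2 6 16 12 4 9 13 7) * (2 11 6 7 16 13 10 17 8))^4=[0, 1, 13, 3, 8, 5, 4, 16, 6, 2, 7, 12, 17, 9, 14, 15, 10, 11]=(2 13 9)(4 8 6)(7 16 10)(11 12 17)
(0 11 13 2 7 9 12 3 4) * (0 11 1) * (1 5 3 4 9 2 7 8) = (0 5 3 9 12 4 11 13 7 2 8 1) = [5, 0, 8, 9, 11, 3, 6, 2, 1, 12, 10, 13, 4, 7]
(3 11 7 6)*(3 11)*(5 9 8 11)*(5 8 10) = [0, 1, 2, 3, 4, 9, 8, 6, 11, 10, 5, 7] = (5 9 10)(6 8 11 7)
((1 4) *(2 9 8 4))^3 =(1 8 2 4 9) =[0, 8, 4, 3, 9, 5, 6, 7, 2, 1]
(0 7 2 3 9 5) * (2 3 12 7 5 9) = (0 5)(2 12 7 3) = [5, 1, 12, 2, 4, 0, 6, 3, 8, 9, 10, 11, 7]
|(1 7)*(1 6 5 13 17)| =6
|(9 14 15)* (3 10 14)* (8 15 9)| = |(3 10 14 9)(8 15)| = 4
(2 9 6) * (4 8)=(2 9 6)(4 8)=[0, 1, 9, 3, 8, 5, 2, 7, 4, 6]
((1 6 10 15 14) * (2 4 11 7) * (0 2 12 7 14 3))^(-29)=[2, 6, 4, 0, 11, 5, 10, 12, 8, 9, 15, 14, 7, 13, 1, 3]=(0 2 4 11 14 1 6 10 15 3)(7 12)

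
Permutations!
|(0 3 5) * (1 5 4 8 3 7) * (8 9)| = |(0 7 1 5)(3 4 9 8)| = 4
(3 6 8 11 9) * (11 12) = (3 6 8 12 11 9) = [0, 1, 2, 6, 4, 5, 8, 7, 12, 3, 10, 9, 11]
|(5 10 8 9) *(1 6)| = 4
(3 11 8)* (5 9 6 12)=(3 11 8)(5 9 6 12)=[0, 1, 2, 11, 4, 9, 12, 7, 3, 6, 10, 8, 5]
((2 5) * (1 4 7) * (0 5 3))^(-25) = (0 3 2 5)(1 7 4) = [3, 7, 5, 2, 1, 0, 6, 4]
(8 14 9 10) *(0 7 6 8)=[7, 1, 2, 3, 4, 5, 8, 6, 14, 10, 0, 11, 12, 13, 9]=(0 7 6 8 14 9 10)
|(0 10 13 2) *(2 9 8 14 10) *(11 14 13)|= 6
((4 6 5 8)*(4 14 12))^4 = [0, 1, 2, 3, 14, 4, 12, 7, 6, 9, 10, 11, 8, 13, 5] = (4 14 5)(6 12 8)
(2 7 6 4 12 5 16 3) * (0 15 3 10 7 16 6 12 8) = (0 15 3 2 16 10 7 12 5 6 4 8) = [15, 1, 16, 2, 8, 6, 4, 12, 0, 9, 7, 11, 5, 13, 14, 3, 10]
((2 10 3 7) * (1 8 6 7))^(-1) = (1 3 10 2 7 6 8) = [0, 3, 7, 10, 4, 5, 8, 6, 1, 9, 2]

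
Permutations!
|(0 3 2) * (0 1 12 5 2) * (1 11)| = 10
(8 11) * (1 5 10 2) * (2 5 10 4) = [0, 10, 1, 3, 2, 4, 6, 7, 11, 9, 5, 8] = (1 10 5 4 2)(8 11)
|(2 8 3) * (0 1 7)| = |(0 1 7)(2 8 3)| = 3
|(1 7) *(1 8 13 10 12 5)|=|(1 7 8 13 10 12 5)|=7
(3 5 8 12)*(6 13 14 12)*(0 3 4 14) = (0 3 5 8 6 13)(4 14 12) = [3, 1, 2, 5, 14, 8, 13, 7, 6, 9, 10, 11, 4, 0, 12]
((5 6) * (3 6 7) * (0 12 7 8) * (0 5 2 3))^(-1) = (0 7 12)(2 6 3)(5 8) = [7, 1, 6, 2, 4, 8, 3, 12, 5, 9, 10, 11, 0]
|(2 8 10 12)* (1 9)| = |(1 9)(2 8 10 12)| = 4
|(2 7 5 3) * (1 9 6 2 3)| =6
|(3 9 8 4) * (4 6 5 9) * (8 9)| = |(9)(3 4)(5 8 6)| = 6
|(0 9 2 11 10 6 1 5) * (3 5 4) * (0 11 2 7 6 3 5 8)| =|(0 9 7 6 1 4 5 11 10 3 8)| =11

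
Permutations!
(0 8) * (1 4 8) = (0 1 4 8) = [1, 4, 2, 3, 8, 5, 6, 7, 0]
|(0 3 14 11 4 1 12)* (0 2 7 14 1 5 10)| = 11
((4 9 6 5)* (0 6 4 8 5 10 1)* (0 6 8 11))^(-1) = (0 11 5 8)(1 10 6)(4 9) = [11, 10, 2, 3, 9, 8, 1, 7, 0, 4, 6, 5]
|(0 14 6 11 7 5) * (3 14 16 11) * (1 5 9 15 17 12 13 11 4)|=105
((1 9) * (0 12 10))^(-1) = (0 10 12)(1 9) = [10, 9, 2, 3, 4, 5, 6, 7, 8, 1, 12, 11, 0]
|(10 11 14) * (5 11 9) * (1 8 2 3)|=|(1 8 2 3)(5 11 14 10 9)|=20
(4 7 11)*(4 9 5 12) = (4 7 11 9 5 12) = [0, 1, 2, 3, 7, 12, 6, 11, 8, 5, 10, 9, 4]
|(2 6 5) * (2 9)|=|(2 6 5 9)|=4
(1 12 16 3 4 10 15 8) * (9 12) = (1 9 12 16 3 4 10 15 8) = [0, 9, 2, 4, 10, 5, 6, 7, 1, 12, 15, 11, 16, 13, 14, 8, 3]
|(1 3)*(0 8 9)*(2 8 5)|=|(0 5 2 8 9)(1 3)|=10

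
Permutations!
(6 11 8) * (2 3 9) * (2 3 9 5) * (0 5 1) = (0 5 2 9 3 1)(6 11 8) = [5, 0, 9, 1, 4, 2, 11, 7, 6, 3, 10, 8]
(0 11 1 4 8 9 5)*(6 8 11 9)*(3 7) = (0 9 5)(1 4 11)(3 7)(6 8) = [9, 4, 2, 7, 11, 0, 8, 3, 6, 5, 10, 1]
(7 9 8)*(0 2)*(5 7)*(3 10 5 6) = (0 2)(3 10 5 7 9 8 6) = [2, 1, 0, 10, 4, 7, 3, 9, 6, 8, 5]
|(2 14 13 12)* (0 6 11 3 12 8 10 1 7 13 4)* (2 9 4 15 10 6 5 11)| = |(0 5 11 3 12 9 4)(1 7 13 8 6 2 14 15 10)| = 63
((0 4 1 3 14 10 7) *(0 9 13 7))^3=[3, 10, 2, 0, 14, 5, 6, 7, 8, 9, 1, 11, 12, 13, 4]=(0 3)(1 10)(4 14)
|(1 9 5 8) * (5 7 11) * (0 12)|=6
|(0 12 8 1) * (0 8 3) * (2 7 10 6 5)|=30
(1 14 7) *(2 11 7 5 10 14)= [0, 2, 11, 3, 4, 10, 6, 1, 8, 9, 14, 7, 12, 13, 5]= (1 2 11 7)(5 10 14)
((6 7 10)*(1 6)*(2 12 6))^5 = (1 10 7 6 12 2) = [0, 10, 1, 3, 4, 5, 12, 6, 8, 9, 7, 11, 2]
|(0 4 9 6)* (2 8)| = |(0 4 9 6)(2 8)| = 4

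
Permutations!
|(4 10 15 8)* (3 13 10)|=6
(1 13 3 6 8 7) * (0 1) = (0 1 13 3 6 8 7) = [1, 13, 2, 6, 4, 5, 8, 0, 7, 9, 10, 11, 12, 3]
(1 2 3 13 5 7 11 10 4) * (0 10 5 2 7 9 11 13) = (0 10 4 1 7 13 2 3)(5 9 11) = [10, 7, 3, 0, 1, 9, 6, 13, 8, 11, 4, 5, 12, 2]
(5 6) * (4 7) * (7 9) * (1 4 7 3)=(1 4 9 3)(5 6)=[0, 4, 2, 1, 9, 6, 5, 7, 8, 3]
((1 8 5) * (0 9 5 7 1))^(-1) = (0 5 9)(1 7 8) = [5, 7, 2, 3, 4, 9, 6, 8, 1, 0]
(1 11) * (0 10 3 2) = (0 10 3 2)(1 11) = [10, 11, 0, 2, 4, 5, 6, 7, 8, 9, 3, 1]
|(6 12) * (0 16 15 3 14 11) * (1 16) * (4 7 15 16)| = 8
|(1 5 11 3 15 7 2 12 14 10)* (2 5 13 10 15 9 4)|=30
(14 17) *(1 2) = (1 2)(14 17) = [0, 2, 1, 3, 4, 5, 6, 7, 8, 9, 10, 11, 12, 13, 17, 15, 16, 14]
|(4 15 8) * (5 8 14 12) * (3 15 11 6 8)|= |(3 15 14 12 5)(4 11 6 8)|= 20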